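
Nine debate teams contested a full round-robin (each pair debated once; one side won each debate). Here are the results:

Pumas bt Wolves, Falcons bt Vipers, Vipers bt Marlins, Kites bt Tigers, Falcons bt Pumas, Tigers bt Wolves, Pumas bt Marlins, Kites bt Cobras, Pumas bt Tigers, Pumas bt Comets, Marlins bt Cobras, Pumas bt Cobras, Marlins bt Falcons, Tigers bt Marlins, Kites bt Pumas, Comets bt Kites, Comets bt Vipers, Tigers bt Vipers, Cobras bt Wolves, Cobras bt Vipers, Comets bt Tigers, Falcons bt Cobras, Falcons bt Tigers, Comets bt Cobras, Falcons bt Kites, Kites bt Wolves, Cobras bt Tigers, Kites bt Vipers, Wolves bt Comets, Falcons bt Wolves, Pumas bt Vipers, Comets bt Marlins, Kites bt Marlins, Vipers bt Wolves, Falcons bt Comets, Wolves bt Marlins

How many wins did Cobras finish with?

Cobras' results: beat Wolves, Tigers, Vipers; lost to Comets, Marlins, Kites, Falcons, Pumas.
That is 3 wins.

3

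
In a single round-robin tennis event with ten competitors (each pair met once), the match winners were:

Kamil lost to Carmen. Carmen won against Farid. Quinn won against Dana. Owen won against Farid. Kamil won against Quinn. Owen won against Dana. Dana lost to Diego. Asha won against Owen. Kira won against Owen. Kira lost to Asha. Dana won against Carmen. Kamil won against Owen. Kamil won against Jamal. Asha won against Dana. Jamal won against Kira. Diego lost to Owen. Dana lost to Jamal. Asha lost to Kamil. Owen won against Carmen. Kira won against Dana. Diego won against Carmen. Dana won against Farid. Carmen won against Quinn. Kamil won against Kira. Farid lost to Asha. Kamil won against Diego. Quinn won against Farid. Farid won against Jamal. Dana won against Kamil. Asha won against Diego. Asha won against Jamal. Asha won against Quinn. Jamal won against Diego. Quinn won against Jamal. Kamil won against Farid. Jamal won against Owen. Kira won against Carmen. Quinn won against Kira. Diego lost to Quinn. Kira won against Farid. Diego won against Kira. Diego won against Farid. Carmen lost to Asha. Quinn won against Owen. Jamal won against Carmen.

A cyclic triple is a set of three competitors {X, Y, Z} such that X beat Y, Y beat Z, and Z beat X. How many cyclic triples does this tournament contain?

22

Win totals: Kamil 7, Owen 4, Farid 1, Jamal 5, Dana 3, Asha 8, Diego 4, Quinn 6, Kira 4, Carmen 3.
A competitor with w wins dominates both others in C(w,2) triples; summing gives 21 + 6 + 0 + 10 + 3 + 28 + 6 + 15 + 6 + 3 = 98 transitive triples.
Total triples C(10,3) = 120, so cyclic triples = 120 − 98 = 22.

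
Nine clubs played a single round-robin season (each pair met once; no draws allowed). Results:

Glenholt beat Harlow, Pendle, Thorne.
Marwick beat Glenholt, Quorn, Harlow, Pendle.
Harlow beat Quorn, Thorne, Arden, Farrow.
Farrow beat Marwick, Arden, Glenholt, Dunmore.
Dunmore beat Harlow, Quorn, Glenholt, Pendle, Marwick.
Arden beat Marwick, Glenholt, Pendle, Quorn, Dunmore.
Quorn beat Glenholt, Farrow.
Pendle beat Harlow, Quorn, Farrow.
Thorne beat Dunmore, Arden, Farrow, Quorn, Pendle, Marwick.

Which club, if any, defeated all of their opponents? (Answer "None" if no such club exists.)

Highest win total is Thorne with 6 (out of 8 possible).
Thorne lost to Harlow, Glenholt, so no club went undefeated.

None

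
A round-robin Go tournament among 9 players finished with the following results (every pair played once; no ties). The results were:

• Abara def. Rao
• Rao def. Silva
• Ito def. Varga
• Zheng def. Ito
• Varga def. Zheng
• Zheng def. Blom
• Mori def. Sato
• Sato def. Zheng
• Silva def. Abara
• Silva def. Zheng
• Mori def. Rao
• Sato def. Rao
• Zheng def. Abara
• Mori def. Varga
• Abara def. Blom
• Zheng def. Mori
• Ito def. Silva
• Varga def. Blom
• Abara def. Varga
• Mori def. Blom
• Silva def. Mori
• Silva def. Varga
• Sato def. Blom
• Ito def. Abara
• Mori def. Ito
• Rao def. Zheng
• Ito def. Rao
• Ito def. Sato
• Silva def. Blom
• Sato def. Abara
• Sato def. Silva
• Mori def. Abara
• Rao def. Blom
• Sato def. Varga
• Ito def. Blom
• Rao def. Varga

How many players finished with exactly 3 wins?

Win totals: Ito 6, Varga 2, Abara 3, Zheng 4, Mori 6, Silva 5, Blom 0, Sato 6, Rao 4.
Exactly 3: Abara — 1 player.

1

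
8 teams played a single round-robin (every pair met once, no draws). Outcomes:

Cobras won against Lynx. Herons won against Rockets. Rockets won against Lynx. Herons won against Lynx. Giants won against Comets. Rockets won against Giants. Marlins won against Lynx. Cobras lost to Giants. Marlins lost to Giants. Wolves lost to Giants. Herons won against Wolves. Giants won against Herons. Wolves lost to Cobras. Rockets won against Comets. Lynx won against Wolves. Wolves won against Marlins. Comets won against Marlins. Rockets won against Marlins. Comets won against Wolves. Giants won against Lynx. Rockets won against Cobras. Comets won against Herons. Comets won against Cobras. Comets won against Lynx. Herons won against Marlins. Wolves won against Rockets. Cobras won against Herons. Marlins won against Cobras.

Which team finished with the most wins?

Giants

Win totals: Giants 6, Lynx 1, Wolves 2, Rockets 5, Marlins 2, Herons 4, Comets 5, Cobras 3.
Giants leads with 6 wins (next highest: 5).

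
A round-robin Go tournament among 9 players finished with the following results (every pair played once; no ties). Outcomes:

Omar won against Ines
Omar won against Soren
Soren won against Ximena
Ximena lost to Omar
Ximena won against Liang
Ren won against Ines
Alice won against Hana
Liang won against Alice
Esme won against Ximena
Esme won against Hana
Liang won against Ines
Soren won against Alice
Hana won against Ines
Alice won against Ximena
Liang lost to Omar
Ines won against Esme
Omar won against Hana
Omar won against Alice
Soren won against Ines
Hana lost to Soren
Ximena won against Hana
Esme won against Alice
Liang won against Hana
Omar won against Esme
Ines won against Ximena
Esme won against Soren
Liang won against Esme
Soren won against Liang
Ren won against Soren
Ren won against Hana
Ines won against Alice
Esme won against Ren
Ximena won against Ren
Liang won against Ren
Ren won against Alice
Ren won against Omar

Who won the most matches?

Win totals: Alice 2, Omar 7, Ren 5, Hana 1, Liang 5, Ines 3, Ximena 3, Esme 5, Soren 5.
Omar leads with 7 wins (next highest: 5).

Omar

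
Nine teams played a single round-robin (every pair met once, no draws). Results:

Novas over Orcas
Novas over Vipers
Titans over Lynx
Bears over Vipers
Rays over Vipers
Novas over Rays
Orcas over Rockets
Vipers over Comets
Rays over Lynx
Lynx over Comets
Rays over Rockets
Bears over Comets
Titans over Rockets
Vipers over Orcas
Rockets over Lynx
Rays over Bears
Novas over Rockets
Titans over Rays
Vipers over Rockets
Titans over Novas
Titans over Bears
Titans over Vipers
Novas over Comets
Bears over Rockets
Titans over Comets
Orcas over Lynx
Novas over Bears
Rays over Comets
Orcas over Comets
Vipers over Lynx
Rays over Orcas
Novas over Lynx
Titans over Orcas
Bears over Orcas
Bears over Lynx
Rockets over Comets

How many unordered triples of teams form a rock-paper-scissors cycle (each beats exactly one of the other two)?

Win totals: Comets 0, Rockets 2, Bears 5, Vipers 4, Novas 7, Titans 8, Rays 6, Orcas 3, Lynx 1.
A team with w wins dominates both others in C(w,2) triples; summing gives 0 + 1 + 10 + 6 + 21 + 28 + 15 + 3 + 0 = 84 transitive triples.
Total triples C(9,3) = 84, so cyclic triples = 84 − 84 = 0.

0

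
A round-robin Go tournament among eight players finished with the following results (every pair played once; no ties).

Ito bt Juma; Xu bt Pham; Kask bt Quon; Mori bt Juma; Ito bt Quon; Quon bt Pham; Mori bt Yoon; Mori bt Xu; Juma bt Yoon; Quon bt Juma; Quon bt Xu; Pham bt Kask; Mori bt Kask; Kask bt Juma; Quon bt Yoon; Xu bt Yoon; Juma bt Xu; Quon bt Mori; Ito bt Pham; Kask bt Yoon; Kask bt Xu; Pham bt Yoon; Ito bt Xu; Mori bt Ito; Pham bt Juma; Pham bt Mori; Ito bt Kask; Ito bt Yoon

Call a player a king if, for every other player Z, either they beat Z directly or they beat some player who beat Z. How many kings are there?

4

Juma cannot reach Ito, Kask, Quon, Mori in two steps.
Xu cannot reach Ito, Quon in two steps.
Ito reaches everyone (king).
Kask cannot reach Ito in two steps.
Pham reaches everyone (king).
Quon reaches everyone (king).
Mori reaches everyone (king).
Yoon cannot reach Juma, Xu, Ito, Kask, Pham, Quon, Mori in two steps.
Kings: Ito, Pham, Quon, Mori — 4.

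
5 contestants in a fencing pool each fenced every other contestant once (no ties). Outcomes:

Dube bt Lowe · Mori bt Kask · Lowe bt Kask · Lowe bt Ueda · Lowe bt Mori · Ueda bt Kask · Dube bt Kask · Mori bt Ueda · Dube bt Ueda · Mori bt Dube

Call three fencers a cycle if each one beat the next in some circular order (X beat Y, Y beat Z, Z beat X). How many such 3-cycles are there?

1

Win totals: Mori 3, Kask 0, Dube 3, Lowe 3, Ueda 1.
A fencer with w wins dominates both others in C(w,2) triples; summing gives 3 + 0 + 3 + 3 + 0 = 9 transitive triples.
Total triples C(5,3) = 10, so cyclic triples = 10 − 9 = 1.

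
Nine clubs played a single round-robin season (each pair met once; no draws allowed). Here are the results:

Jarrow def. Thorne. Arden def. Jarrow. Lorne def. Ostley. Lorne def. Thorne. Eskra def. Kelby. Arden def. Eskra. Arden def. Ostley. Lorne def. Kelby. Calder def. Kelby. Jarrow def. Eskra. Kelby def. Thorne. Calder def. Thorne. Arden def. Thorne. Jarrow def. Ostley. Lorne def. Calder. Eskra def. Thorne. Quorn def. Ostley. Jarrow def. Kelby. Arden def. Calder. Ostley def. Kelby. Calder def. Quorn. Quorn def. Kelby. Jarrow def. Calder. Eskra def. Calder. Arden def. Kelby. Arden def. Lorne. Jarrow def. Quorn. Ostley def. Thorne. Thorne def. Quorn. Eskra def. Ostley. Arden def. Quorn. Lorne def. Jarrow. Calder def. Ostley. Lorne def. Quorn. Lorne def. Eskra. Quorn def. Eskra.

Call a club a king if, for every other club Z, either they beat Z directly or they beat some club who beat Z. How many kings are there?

Thorne cannot reach Arden, Jarrow, Calder, Lorne in two steps.
Arden reaches everyone (king).
Jarrow cannot reach Arden, Lorne in two steps.
Calder cannot reach Arden, Jarrow, Lorne in two steps.
Kelby cannot reach Arden, Jarrow, Calder, Lorne, Ostley, Eskra in two steps.
Lorne cannot reach Arden in two steps.
Quorn cannot reach Arden, Jarrow, Lorne in two steps.
Ostley cannot reach Arden, Jarrow, Calder, Lorne, Eskra in two steps.
Eskra cannot reach Arden, Jarrow, Lorne in two steps.
Kings: Arden — 1.

1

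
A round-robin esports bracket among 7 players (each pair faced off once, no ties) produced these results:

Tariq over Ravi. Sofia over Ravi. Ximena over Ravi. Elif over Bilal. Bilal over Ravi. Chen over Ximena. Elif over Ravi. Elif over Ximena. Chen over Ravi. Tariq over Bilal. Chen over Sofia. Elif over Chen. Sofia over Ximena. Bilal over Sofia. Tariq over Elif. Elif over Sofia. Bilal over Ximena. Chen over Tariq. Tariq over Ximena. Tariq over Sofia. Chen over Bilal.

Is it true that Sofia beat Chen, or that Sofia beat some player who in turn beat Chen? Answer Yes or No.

No

Sofia did not beat Chen directly.
Sofia beat Ravi, Ximena, but each of them lost to Chen. No two-step path.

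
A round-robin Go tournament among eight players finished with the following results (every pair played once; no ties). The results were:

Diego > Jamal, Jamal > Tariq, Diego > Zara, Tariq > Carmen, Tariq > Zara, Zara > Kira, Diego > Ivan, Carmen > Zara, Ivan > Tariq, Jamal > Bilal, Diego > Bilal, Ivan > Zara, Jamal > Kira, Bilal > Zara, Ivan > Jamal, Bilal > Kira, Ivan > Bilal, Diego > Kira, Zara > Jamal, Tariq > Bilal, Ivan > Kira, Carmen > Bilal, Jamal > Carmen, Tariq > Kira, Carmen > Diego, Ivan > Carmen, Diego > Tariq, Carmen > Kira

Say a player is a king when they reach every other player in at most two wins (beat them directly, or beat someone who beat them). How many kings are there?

3

Carmen reaches everyone (king).
Ivan reaches everyone (king).
Bilal cannot reach Carmen, Ivan, Diego, Tariq in two steps.
Diego reaches everyone (king).
Kira cannot reach Carmen, Ivan, Bilal, Diego, Tariq, Jamal, Zara in two steps.
Tariq cannot reach Ivan in two steps.
Jamal cannot reach Ivan in two steps.
Zara cannot reach Ivan, Diego in two steps.
Kings: Carmen, Ivan, Diego — 3.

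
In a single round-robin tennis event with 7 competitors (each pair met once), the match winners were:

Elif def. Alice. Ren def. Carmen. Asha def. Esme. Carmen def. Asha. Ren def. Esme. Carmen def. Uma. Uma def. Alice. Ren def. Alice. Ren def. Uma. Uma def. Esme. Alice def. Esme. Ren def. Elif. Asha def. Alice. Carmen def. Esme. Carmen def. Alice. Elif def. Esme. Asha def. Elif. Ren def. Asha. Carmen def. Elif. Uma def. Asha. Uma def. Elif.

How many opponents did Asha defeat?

Asha's results: beat Elif, Esme, Alice; lost to Uma, Ren, Carmen.
That is 3 wins.

3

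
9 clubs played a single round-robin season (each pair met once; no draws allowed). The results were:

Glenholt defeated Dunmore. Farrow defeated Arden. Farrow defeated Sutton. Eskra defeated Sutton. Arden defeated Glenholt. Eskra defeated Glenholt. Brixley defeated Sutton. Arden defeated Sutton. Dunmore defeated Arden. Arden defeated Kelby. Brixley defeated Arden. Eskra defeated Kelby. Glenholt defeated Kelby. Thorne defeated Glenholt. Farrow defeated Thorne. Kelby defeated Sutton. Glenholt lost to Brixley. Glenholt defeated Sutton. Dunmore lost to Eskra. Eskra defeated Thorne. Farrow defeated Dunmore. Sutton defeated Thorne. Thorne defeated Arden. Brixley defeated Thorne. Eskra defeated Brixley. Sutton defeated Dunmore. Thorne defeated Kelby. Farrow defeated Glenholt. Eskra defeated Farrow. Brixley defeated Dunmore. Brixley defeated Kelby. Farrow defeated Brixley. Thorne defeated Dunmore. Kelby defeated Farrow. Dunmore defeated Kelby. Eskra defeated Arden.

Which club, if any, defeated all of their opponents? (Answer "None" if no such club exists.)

Eskra has 8 wins out of 8 opponents — a perfect record.

Eskra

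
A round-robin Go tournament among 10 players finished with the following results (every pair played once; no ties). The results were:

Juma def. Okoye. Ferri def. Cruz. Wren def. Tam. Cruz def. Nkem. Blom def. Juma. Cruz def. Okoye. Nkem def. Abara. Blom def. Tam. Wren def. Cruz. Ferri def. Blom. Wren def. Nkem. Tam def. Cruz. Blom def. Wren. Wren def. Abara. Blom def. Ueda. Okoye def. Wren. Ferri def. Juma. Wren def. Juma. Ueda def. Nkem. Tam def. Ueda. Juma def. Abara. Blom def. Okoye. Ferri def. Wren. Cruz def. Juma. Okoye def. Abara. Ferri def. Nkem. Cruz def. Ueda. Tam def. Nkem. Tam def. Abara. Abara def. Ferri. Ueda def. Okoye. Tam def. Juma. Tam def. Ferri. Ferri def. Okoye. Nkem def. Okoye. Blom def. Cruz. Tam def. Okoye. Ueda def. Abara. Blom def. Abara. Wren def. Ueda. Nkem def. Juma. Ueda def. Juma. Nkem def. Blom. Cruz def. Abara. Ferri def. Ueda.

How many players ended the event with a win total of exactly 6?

Win totals: Abara 1, Okoye 2, Juma 2, Wren 6, Blom 7, Nkem 4, Ferri 7, Cruz 5, Ueda 4, Tam 7.
Exactly 6: Wren — 1 player.

1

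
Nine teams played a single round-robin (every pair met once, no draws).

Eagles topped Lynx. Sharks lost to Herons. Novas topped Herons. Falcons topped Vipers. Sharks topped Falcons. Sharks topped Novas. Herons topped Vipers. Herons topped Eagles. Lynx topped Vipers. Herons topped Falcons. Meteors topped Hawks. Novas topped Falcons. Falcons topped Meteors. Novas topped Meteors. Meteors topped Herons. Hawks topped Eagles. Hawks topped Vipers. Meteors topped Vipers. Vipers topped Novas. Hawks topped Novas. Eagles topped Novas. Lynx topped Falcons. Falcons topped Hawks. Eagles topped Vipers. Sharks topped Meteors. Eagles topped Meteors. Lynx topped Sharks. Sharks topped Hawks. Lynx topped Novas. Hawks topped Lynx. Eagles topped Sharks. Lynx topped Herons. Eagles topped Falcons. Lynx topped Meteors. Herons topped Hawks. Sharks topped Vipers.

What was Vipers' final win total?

Vipers' results: beat Novas; lost to Herons, Hawks, Lynx, Falcons, Sharks, Eagles, Meteors.
That is 1 win.

1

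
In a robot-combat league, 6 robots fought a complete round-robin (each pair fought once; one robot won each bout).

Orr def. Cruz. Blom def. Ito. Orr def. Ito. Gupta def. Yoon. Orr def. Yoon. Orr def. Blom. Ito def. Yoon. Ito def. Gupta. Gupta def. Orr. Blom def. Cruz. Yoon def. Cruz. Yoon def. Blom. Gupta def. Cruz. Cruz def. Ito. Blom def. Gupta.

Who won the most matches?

Win totals: Yoon 2, Orr 4, Cruz 1, Blom 3, Ito 2, Gupta 3.
Orr leads with 4 wins (next highest: 3).

Orr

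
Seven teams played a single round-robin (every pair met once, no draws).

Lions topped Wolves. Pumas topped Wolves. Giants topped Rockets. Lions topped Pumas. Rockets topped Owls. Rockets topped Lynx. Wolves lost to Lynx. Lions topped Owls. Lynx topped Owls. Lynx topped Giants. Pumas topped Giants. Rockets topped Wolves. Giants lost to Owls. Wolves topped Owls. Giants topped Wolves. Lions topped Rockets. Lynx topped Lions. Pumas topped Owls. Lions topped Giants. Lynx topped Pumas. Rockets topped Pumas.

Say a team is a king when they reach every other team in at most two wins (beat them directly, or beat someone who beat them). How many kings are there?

3

Lynx reaches everyone (king).
Wolves cannot reach Lynx, Pumas, Lions, Rockets in two steps.
Pumas cannot reach Lynx, Lions in two steps.
Lions reaches everyone (king).
Giants cannot reach Lions in two steps.
Rockets reaches everyone (king).
Owls cannot reach Lynx, Pumas, Lions in two steps.
Kings: Lynx, Lions, Rockets — 3.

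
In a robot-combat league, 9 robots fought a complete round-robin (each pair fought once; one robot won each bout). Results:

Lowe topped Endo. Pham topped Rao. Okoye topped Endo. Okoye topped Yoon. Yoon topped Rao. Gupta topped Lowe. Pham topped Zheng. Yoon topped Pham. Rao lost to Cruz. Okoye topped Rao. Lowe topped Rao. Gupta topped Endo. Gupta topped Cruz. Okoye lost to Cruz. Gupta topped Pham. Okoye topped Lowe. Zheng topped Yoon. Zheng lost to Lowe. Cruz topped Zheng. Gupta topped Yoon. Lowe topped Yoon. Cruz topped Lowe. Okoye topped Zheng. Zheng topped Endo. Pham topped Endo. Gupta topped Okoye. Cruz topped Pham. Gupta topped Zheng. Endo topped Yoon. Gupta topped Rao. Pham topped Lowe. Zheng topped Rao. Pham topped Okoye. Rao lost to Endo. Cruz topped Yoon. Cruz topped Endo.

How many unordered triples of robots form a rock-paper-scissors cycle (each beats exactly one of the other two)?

Win totals: Pham 5, Endo 2, Gupta 8, Zheng 3, Rao 0, Lowe 4, Cruz 7, Okoye 5, Yoon 2.
A robot with w wins dominates both others in C(w,2) triples; summing gives 10 + 1 + 28 + 3 + 0 + 6 + 21 + 10 + 1 = 80 transitive triples.
Total triples C(9,3) = 84, so cyclic triples = 84 − 80 = 4.

4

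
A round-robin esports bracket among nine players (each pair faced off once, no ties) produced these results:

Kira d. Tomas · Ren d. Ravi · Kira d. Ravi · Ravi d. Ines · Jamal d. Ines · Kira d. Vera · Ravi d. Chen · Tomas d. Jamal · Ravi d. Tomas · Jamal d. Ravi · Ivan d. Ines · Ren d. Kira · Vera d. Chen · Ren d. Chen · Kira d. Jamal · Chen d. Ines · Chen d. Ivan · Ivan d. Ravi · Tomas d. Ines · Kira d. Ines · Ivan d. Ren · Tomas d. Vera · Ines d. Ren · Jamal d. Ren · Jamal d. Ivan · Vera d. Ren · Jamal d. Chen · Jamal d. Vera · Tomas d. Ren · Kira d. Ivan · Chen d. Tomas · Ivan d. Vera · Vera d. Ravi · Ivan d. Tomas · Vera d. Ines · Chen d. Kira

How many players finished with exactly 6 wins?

2

Win totals: Tomas 4, Kira 6, Vera 4, Jamal 6, Chen 4, Ines 1, Ravi 3, Ivan 5, Ren 3.
Exactly 6: Kira, Jamal — 2 players.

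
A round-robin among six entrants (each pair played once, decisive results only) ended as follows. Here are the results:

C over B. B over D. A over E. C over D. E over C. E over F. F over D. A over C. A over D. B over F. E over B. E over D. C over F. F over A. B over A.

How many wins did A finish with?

3

A's results: beat C, D, E; lost to B, F.
That is 3 wins.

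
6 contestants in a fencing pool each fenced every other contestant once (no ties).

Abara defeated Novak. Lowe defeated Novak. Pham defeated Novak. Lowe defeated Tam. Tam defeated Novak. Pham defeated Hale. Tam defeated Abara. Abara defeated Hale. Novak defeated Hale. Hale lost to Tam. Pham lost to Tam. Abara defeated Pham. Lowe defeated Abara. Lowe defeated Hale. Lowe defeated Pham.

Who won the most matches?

Lowe

Win totals: Hale 0, Lowe 5, Tam 4, Novak 1, Abara 3, Pham 2.
Lowe leads with 5 wins (next highest: 4).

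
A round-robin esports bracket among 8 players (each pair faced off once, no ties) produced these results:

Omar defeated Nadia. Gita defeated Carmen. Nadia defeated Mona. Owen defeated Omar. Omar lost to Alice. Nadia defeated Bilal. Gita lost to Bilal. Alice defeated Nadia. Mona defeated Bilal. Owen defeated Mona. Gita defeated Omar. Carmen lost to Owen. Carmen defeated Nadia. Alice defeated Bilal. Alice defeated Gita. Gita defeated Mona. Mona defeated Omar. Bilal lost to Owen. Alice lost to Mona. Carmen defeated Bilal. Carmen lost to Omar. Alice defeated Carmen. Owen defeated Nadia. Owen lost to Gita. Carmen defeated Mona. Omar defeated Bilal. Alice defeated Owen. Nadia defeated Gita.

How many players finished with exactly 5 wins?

Win totals: Carmen 3, Nadia 3, Mona 3, Bilal 1, Omar 3, Gita 4, Alice 6, Owen 5.
Exactly 5: Owen — 1 player.

1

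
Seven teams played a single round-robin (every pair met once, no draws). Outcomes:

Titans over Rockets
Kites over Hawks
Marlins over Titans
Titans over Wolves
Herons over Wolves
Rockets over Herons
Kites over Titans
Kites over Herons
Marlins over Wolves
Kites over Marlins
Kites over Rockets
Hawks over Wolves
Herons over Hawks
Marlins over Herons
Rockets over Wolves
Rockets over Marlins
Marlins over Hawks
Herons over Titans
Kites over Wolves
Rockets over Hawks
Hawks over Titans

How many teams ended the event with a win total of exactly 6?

Win totals: Wolves 0, Titans 2, Marlins 4, Kites 6, Herons 3, Hawks 2, Rockets 4.
Exactly 6: Kites — 1 team.

1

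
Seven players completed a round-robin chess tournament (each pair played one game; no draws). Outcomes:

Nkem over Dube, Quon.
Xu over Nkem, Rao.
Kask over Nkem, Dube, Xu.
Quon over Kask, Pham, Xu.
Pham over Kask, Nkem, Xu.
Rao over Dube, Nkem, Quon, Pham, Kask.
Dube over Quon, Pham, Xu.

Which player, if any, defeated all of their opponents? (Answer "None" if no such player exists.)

None

Highest win total is Rao with 5 (out of 6 possible).
Rao lost to Xu, so no player went undefeated.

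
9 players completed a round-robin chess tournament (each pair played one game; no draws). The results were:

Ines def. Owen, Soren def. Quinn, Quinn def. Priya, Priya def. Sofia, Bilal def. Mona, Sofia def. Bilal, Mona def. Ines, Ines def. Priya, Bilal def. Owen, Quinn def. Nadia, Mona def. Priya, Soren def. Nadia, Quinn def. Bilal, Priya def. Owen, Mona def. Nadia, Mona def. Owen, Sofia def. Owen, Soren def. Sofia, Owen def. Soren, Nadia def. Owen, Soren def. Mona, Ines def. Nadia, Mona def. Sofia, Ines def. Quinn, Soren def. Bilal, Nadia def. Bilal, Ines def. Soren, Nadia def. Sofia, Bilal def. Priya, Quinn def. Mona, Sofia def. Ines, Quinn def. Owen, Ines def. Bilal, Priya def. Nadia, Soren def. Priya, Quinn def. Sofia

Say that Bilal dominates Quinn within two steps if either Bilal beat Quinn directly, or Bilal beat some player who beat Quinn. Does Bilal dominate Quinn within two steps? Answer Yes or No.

No

Bilal did not beat Quinn directly.
Bilal beat Priya, Owen, Mona, but each of them lost to Quinn. No two-step path.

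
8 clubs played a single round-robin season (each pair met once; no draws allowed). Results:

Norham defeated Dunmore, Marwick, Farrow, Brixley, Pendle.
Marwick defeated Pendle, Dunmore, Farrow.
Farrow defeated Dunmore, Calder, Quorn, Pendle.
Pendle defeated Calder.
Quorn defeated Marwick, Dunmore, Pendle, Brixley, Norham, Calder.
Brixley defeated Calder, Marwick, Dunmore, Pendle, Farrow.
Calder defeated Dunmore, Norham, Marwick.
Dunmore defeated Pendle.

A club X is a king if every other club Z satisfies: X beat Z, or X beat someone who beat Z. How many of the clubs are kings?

Brixley reaches everyone (king).
Dunmore cannot reach Brixley, Norham, Farrow, Marwick, Quorn in two steps.
Norham reaches everyone (king).
Farrow reaches everyone (king).
Marwick cannot reach Brixley, Norham in two steps.
Calder cannot reach Quorn in two steps.
Quorn reaches everyone (king).
Pendle cannot reach Brixley, Farrow, Quorn in two steps.
Kings: Brixley, Norham, Farrow, Quorn — 4.

4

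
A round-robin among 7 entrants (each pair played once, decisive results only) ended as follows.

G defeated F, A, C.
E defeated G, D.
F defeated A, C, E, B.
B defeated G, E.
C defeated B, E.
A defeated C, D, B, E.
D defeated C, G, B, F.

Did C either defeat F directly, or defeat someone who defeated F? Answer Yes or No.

No

C did not beat F directly.
C beat B, E, but each of them lost to F. No two-step path.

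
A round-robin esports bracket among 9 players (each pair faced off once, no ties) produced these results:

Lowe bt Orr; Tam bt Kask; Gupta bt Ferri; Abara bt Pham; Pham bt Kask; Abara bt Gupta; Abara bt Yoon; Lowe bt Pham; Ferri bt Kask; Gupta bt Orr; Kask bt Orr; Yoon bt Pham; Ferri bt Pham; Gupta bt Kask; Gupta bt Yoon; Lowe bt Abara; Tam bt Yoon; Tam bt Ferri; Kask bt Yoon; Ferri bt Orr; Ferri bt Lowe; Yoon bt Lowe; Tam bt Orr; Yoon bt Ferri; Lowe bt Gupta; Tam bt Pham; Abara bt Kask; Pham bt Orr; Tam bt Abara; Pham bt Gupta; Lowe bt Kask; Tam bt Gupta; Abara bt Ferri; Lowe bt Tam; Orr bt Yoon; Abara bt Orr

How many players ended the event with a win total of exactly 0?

0

Win totals: Tam 7, Yoon 3, Orr 1, Pham 3, Ferri 4, Lowe 6, Gupta 4, Kask 2, Abara 6.
No player has exactly 0 wins.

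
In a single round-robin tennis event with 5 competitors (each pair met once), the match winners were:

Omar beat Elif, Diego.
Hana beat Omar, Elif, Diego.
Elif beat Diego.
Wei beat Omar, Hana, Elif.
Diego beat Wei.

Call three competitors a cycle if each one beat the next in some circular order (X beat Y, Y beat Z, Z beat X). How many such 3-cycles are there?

Win totals: Elif 1, Hana 3, Omar 2, Wei 3, Diego 1.
A competitor with w wins dominates both others in C(w,2) triples; summing gives 0 + 3 + 1 + 3 + 0 = 7 transitive triples.
Total triples C(5,3) = 10, so cyclic triples = 10 − 7 = 3.

3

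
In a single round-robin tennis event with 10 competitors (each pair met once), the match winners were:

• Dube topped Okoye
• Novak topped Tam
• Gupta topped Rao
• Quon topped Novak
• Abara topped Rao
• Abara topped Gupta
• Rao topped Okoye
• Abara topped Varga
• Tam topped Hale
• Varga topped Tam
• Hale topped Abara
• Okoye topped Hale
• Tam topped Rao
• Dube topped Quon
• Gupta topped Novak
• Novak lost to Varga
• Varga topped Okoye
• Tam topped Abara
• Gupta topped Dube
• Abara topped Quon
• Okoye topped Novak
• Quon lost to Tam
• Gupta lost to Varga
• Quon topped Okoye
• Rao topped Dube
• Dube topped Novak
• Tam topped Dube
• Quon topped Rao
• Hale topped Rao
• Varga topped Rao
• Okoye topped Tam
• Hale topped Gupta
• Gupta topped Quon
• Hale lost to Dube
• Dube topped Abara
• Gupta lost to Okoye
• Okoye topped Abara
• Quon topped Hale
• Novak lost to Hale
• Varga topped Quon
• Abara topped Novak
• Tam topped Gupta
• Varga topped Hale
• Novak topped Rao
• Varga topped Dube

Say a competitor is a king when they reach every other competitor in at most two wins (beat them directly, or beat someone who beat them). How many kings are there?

6

Novak cannot reach Varga in two steps.
Gupta cannot reach Varga in two steps.
Varga reaches everyone (king).
Okoye reaches everyone (king).
Dube reaches everyone (king).
Rao cannot reach Varga in two steps.
Tam reaches everyone (king).
Hale reaches everyone (king).
Abara reaches everyone (king).
Quon cannot reach Varga in two steps.
Kings: Varga, Okoye, Dube, Tam, Hale, Abara — 6.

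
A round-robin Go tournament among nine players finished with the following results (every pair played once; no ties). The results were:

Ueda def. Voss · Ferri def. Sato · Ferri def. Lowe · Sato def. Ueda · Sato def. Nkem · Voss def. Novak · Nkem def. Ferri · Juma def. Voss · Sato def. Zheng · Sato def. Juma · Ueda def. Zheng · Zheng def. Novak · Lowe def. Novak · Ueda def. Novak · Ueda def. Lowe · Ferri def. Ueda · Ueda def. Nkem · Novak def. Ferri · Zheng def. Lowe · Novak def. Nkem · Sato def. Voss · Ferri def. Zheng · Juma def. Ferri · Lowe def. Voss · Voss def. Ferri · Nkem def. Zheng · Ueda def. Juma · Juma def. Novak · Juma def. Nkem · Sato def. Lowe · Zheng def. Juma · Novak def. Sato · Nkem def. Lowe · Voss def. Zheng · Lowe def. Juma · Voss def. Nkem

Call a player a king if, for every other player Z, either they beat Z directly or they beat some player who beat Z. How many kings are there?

7

Voss reaches everyone (king).
Sato reaches everyone (king).
Lowe cannot reach Ueda in two steps.
Ferri reaches everyone (king).
Zheng cannot reach Ueda in two steps.
Novak reaches everyone (king).
Nkem reaches everyone (king).
Juma reaches everyone (king).
Ueda reaches everyone (king).
Kings: Voss, Sato, Ferri, Novak, Nkem, Juma, Ueda — 7.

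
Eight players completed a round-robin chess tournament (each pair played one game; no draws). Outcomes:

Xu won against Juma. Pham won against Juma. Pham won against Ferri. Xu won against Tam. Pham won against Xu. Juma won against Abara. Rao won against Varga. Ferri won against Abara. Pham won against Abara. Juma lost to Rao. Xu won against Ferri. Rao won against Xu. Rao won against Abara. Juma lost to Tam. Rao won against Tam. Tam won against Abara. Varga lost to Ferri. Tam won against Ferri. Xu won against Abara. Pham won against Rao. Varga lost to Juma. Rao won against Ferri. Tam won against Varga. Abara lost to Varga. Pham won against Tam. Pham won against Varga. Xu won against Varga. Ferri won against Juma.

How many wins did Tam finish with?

Tam's results: beat Ferri, Abara, Juma, Varga; lost to Pham, Rao, Xu.
That is 4 wins.

4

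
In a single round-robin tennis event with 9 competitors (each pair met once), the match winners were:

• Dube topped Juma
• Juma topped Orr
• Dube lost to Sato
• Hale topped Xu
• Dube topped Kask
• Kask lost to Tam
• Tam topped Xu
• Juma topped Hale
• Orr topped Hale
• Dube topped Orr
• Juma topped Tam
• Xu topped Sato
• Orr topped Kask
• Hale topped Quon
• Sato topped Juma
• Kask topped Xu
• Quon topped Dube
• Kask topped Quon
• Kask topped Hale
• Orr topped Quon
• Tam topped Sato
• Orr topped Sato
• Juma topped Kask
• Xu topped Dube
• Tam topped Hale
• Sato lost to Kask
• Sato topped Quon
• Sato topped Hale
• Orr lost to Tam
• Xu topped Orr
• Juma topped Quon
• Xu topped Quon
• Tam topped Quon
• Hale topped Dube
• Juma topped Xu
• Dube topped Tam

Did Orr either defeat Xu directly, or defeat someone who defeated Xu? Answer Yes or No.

Yes

Orr did not beat Xu directly.
Orr beat Quon, Kask, Hale, Sato. Of those, Kask beat Xu.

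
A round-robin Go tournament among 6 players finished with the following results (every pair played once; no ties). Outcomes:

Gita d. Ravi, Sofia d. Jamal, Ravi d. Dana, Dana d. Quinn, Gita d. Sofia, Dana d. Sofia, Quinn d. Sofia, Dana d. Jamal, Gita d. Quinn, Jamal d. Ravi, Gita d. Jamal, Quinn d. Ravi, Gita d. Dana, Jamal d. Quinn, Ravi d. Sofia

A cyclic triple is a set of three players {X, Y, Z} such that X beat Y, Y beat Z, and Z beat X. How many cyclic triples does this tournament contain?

4

Of the C(6,3) = 20 triples, the cyclic ones are: {Ravi, Sofia, Jamal}; {Ravi, Dana, Jamal}; {Ravi, Dana, Quinn}; {Sofia, Jamal, Quinn}.
That is 4.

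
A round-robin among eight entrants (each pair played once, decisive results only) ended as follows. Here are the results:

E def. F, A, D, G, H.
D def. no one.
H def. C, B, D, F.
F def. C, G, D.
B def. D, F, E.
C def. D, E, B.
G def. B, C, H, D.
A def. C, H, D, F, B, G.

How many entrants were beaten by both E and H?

2

E beat: A, D, F, G, H.
H beat: B, C, D, F.
Both beat: D, F — 2.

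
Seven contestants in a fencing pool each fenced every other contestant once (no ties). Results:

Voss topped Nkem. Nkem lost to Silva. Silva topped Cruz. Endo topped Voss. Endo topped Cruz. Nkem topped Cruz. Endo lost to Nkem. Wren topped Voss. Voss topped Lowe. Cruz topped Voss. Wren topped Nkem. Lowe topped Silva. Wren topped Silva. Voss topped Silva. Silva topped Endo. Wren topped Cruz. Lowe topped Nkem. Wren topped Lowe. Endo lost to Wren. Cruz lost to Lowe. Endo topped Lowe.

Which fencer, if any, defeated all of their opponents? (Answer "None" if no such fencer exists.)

Wren has 6 wins out of 6 opponents — a perfect record.

Wren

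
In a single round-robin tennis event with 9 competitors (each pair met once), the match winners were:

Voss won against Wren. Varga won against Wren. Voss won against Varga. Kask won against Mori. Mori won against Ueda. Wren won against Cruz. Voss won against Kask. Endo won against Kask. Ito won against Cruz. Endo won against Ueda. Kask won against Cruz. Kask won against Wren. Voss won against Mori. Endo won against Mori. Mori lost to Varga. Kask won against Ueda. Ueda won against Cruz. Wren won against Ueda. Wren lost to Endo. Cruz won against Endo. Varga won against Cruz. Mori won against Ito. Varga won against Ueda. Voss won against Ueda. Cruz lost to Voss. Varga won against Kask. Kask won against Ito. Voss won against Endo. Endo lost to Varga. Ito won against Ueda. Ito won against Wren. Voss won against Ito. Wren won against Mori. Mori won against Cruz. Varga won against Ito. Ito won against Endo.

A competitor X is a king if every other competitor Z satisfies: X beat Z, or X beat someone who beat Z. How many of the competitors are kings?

1

Ito cannot reach Varga, Voss in two steps.
Cruz cannot reach Ito, Varga, Voss in two steps.
Varga cannot reach Voss in two steps.
Voss reaches everyone (king).
Mori cannot reach Varga, Voss, Kask in two steps.
Wren cannot reach Varga, Voss, Kask in two steps.
Ueda cannot reach Ito, Varga, Voss, Mori, Wren, Kask in two steps.
Kask cannot reach Varga, Voss in two steps.
Endo cannot reach Varga, Voss in two steps.
Kings: Voss — 1.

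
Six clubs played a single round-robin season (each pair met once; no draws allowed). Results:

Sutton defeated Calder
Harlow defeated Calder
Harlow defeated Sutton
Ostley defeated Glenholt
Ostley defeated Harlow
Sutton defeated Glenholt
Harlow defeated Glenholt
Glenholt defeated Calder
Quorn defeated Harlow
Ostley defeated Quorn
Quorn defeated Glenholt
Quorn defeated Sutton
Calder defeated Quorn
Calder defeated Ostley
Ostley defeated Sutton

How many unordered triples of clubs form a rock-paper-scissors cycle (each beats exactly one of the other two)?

Of the C(6,3) = 20 triples, the cyclic ones are: {Calder, Glenholt, Quorn}; {Calder, Glenholt, Ostley}; {Calder, Harlow, Quorn}; {Calder, Harlow, Ostley}; {Calder, Quorn, Sutton}; {Calder, Ostley, Sutton}.
That is 6.

6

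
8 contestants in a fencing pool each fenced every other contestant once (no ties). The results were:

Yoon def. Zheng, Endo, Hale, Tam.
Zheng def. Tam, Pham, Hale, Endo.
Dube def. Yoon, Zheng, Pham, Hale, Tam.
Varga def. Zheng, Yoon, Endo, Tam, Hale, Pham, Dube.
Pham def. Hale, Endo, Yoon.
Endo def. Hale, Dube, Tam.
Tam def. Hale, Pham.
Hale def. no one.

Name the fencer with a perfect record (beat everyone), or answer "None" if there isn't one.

Varga

Varga has 7 wins out of 7 opponents — a perfect record.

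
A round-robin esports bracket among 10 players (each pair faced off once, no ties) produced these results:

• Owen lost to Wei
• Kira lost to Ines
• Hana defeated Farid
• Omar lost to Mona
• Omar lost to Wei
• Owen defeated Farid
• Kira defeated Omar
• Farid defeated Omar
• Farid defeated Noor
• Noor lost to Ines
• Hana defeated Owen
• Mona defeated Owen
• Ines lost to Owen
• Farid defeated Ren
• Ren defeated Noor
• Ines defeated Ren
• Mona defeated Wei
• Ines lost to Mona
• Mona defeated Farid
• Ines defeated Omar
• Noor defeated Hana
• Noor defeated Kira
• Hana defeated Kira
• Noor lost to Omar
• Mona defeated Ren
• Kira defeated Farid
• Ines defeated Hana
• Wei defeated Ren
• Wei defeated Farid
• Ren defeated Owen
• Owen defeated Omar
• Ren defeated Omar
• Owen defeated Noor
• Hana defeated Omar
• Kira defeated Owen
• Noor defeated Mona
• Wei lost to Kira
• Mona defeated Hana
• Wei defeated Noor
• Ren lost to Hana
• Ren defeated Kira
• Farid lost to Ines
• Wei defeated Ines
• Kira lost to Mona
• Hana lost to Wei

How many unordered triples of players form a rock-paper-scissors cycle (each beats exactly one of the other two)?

22

Win totals: Kira 4, Noor 3, Ines 6, Ren 4, Owen 4, Omar 1, Mona 8, Wei 7, Farid 3, Hana 5.
A player with w wins dominates both others in C(w,2) triples; summing gives 6 + 3 + 15 + 6 + 6 + 0 + 28 + 21 + 3 + 10 = 98 transitive triples.
Total triples C(10,3) = 120, so cyclic triples = 120 − 98 = 22.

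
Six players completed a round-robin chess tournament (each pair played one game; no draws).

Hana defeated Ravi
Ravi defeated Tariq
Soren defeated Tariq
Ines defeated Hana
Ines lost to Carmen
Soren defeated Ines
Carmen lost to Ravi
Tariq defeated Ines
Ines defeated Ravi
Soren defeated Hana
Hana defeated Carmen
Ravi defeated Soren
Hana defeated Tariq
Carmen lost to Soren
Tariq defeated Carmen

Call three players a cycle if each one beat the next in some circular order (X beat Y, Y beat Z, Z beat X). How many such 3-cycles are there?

6

Win totals: Carmen 1, Soren 4, Tariq 2, Ines 2, Hana 3, Ravi 3.
A player with w wins dominates both others in C(w,2) triples; summing gives 0 + 6 + 1 + 1 + 3 + 3 = 14 transitive triples.
Total triples C(6,3) = 20, so cyclic triples = 20 − 14 = 6.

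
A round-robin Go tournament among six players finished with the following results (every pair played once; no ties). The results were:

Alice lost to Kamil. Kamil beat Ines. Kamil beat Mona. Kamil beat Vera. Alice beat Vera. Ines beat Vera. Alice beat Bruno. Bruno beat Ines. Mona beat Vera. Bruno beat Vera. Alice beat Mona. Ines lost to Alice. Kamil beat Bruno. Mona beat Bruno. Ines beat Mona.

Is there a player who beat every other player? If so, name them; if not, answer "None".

Kamil has 5 wins out of 5 opponents — a perfect record.

Kamil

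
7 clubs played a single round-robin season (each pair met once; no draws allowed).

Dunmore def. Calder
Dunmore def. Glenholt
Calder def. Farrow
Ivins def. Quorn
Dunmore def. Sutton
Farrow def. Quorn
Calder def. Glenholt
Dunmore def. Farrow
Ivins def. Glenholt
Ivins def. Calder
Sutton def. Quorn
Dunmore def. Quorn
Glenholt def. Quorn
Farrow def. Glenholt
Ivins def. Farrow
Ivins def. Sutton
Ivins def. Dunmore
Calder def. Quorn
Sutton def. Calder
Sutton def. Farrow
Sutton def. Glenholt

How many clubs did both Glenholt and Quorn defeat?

Glenholt beat: Quorn.
Quorn beat: no one.
No one was beaten by both.

0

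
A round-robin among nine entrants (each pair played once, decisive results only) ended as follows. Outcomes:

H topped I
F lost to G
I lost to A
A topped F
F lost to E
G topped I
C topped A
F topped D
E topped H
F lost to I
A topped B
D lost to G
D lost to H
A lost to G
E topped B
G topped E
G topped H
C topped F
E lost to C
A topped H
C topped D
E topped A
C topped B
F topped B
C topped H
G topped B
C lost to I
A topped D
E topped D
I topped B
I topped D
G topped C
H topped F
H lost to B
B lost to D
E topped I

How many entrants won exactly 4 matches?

Win totals: A 5, B 1, C 6, D 1, E 6, F 2, G 8, H 3, I 4.
Exactly 4: I — 1 entrant.

1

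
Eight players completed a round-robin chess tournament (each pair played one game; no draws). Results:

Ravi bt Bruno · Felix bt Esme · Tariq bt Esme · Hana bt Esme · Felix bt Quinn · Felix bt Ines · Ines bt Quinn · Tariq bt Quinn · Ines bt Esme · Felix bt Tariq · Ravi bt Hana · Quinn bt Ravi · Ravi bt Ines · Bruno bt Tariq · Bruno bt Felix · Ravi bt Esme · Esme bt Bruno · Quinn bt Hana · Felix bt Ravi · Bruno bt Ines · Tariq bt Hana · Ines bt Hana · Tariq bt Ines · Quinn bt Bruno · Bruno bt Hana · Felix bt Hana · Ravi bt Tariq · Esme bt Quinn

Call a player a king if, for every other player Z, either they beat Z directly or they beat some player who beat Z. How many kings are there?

5

Quinn reaches everyone (king).
Esme reaches everyone (king).
Ravi reaches everyone (king).
Felix reaches everyone (king).
Bruno reaches everyone (king).
Hana cannot reach Ravi, Felix, Tariq, Ines in two steps.
Tariq cannot reach Felix in two steps.
Ines cannot reach Felix, Tariq in two steps.
Kings: Quinn, Esme, Ravi, Felix, Bruno — 5.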